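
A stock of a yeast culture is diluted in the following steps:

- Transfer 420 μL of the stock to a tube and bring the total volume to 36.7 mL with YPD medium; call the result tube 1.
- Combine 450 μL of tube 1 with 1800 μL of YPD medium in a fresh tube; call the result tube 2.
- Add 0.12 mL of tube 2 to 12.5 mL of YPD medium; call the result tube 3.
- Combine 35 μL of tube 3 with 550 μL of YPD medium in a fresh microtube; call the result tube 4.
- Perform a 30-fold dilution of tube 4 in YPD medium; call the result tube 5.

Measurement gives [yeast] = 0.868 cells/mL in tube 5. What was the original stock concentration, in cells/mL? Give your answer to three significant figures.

2.00 × 10^7 cells/mL

Step 1: 420 μL brought to 36.7 mL → factor 36700/420 = 87.381
Step 2: 450 μL + 1800 μL = 2250 μL total → factor 2250/450 = 5
Step 3: 0.12 mL + 12.5 mL = 12.62 mL total → factor 12.62/0.12 = 105.17
Step 4: 35 μL + 550 μL = 585 μL total → factor 585/35 = 16.714
Step 5: 30-fold → factor 30
Overall dilution factor = 87.381 × 5 × 105.17 × 16.714 × 30 = 2.304 × 10^7
Stock = 0.868 cells/mL × 2.304 × 10^7 = 2.00 × 10^7 cells/mL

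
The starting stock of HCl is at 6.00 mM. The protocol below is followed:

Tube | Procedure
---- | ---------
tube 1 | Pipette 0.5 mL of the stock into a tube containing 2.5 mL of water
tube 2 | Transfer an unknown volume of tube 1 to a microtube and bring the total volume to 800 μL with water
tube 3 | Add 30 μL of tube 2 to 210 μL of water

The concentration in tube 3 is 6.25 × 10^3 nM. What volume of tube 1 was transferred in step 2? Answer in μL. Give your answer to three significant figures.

40.0 μL

Step 1: 0.5 mL + 2.5 mL = 3 mL total → factor 3/0.5 = 6
Step 2: v brought to 800 μL → factor = 800 μL/v
Step 3: 30 μL + 210 μL = 240 μL total → factor 240/30 = 8
Product of known-step factors = 48
Overall factor = 6.00 mM / (6.25 × 10^3 nM) = 960
Step-2 factor = 960 / 48 = 20
v = 800 μL / 20 = 40.0 μL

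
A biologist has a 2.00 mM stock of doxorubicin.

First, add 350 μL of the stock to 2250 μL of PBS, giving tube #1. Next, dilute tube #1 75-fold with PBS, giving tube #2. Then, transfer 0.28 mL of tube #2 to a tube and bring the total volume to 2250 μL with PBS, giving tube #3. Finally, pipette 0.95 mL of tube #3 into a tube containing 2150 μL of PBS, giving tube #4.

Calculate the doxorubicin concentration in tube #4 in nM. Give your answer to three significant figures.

137 nM

Step 1: 350 μL + 2250 μL = 2600 μL total → factor 2600/350 = 7.4286
Step 2: 75-fold → factor 75
Step 3: 0.28 mL brought to 2250 μL → factor 2.25/0.28 = 8.0357
Step 4: 0.95 mL + 2150 μL = 3.1 mL total → factor 3.1/0.95 = 3.2632
Dilution factor through tube #4 = 7.4286 × 75 × 8.0357 × 3.2632 = 14609
[tube #4] = 2.00 mM / 14609 = 0.0001369 mM = 137 nM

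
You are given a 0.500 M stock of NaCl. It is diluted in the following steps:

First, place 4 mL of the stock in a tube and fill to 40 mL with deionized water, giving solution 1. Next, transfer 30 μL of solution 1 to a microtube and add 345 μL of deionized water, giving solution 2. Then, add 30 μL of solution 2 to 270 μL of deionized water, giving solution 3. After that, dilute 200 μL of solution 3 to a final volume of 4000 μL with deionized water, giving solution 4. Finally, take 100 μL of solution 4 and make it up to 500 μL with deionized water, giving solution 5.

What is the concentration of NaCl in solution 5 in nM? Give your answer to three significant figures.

4.00 × 10^3 nM

Step 1: 4 mL brought to 40 mL → factor 40/4 = 10
Step 2: 30 μL + 345 μL = 375 μL total → factor 375/30 = 12.5
Step 3: 30 μL + 270 μL = 300 μL total → factor 300/30 = 10
Step 4: 200 μL brought to 4000 μL → factor 4000/200 = 20
Step 5: 100 μL brought to 500 μL → factor 500/100 = 5
Overall dilution factor = 10 × 12.5 × 10 × 20 × 5 = 1.25 × 10^5
Final = 0.500 M / 1.25 × 10^5 = 4.000 × 10^-6 M = 4.00 × 10^3 nM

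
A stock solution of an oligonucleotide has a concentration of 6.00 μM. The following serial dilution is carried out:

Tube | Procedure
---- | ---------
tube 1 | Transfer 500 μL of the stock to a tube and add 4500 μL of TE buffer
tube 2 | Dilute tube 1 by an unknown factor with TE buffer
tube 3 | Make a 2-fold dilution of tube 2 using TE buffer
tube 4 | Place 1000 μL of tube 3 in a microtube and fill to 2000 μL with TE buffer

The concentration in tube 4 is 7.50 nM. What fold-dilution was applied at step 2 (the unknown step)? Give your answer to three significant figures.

Step 1: 500 μL + 4500 μL = 5000 μL total → factor 5000/500 = 10
Step 2: unknown factor x
Step 3: 2-fold → factor 2
Step 4: 1000 μL brought to 2000 μL → factor 2000/1000 = 2
Product of known-step factors = 40
Overall factor = 6.00 μM / (7.50 nM) = 800
x = 800 / 40 = 20.0

20.0-fold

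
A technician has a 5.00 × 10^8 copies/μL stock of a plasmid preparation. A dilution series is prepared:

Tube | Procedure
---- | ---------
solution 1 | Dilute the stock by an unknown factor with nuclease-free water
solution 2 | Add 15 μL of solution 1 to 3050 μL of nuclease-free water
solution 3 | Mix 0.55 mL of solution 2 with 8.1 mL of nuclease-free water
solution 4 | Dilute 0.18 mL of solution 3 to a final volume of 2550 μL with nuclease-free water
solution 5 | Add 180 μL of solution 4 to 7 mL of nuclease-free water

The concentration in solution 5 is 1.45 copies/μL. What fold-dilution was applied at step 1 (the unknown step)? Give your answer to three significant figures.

190-fold

Step 1: unknown factor x
Step 2: 15 μL + 3050 μL = 3065 μL total → factor 3065/15 = 204.33
Step 3: 0.55 mL + 8.1 mL = 8.65 mL total → factor 8.65/0.55 = 15.727
Step 4: 0.18 mL brought to 2550 μL → factor 2.55/0.18 = 14.167
Step 5: 180 μL + 7 mL = 7180 μL total → factor 7180/180 = 39.889
Product of known-step factors = 1.816 × 10^6
Overall factor = 5.00 × 10^8 copies/μL / (1.45 copies/μL) = 3.4483 × 10^8
x = 3.4483 × 10^8 / 1.816 × 10^6 = 190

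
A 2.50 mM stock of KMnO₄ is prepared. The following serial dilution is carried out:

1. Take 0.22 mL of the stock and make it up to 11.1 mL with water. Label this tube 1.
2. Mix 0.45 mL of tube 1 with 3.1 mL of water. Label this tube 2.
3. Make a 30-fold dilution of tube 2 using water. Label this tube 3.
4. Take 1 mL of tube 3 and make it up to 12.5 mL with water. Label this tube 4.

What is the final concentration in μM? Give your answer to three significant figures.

Step 1: 0.22 mL brought to 11.1 mL → factor 11.1/0.22 = 50.455
Step 2: 0.45 mL + 3.1 mL = 3.55 mL total → factor 3.55/0.45 = 7.8889
Step 3: 30-fold → factor 30
Step 4: 1 mL brought to 12.5 mL → factor 12.5/1 = 12.5
Overall dilution factor = 50.455 × 7.8889 × 30 × 12.5 = 1.4926 × 10^5
Final = 2.50 mM / 1.4926 × 10^5 = 1.675 × 10^-5 mM = 0.0167 μM

0.0167 μM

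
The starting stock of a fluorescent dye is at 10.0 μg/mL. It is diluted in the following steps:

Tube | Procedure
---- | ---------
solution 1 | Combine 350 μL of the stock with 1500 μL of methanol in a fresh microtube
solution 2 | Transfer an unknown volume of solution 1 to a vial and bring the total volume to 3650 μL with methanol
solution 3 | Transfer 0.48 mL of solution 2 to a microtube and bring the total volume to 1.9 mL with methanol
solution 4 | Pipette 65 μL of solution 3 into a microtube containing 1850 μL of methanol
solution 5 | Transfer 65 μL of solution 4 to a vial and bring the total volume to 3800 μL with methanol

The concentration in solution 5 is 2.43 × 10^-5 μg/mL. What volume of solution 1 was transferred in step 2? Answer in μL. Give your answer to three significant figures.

320 μL

Step 1: 350 μL + 1500 μL = 1850 μL total → factor 1850/350 = 5.2857
Step 2: v brought to 3650 μL → factor = 3650 μL/v
Step 3: 0.48 mL brought to 1.9 mL → factor 1.9/0.48 = 3.9583
Step 4: 65 μL + 1850 μL = 1915 μL total → factor 1915/65 = 29.462
Step 5: 65 μL brought to 3800 μL → factor 3800/65 = 58.462
Product of known-step factors = 36036
Overall factor = 10.0 μg/mL / (2.43 × 10^-5 μg/mL) = 4.1152 × 10^5
Step-2 factor = 4.1152 × 10^5 / 36036 = 11.42
v = 3650 μL / 11.42 = 320 μL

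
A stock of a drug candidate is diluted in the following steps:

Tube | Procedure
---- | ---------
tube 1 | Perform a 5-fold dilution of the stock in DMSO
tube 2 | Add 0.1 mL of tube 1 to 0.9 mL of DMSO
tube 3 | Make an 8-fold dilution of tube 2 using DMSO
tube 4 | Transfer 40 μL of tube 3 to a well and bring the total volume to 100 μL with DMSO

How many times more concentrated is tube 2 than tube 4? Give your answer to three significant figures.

20.0

Step 1: 5-fold → factor 5
Step 2: 0.1 mL + 0.9 mL = 1 mL total → factor 1/0.1 = 10
Step 3: 8-fold → factor 8
Step 4: 40 μL brought to 100 μL → factor 100/40 = 2.5
Dilution factor to tube 2 = 50; to tube 4 = 1000
[tube 2]/[tube 4] = (factor to tube 4)/(factor to tube 2) = 1000/50 = 20.0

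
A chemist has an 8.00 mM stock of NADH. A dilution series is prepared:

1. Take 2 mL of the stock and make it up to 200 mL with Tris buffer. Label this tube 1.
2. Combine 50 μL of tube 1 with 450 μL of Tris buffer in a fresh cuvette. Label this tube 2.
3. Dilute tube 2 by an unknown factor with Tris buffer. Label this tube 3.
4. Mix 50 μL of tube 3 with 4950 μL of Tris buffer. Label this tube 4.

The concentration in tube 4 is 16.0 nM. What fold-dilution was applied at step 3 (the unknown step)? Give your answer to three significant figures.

5.00-fold

Step 1: 2 mL brought to 200 mL → factor 200/2 = 100
Step 2: 50 μL + 450 μL = 500 μL total → factor 500/50 = 10
Step 3: unknown factor x
Step 4: 50 μL + 4950 μL = 5000 μL total → factor 5000/50 = 100
Product of known-step factors = 1 × 10^5
Overall factor = 8.00 mM / (16.0 nM) = 5 × 10^5
x = 5 × 10^5 / 1 × 10^5 = 5.00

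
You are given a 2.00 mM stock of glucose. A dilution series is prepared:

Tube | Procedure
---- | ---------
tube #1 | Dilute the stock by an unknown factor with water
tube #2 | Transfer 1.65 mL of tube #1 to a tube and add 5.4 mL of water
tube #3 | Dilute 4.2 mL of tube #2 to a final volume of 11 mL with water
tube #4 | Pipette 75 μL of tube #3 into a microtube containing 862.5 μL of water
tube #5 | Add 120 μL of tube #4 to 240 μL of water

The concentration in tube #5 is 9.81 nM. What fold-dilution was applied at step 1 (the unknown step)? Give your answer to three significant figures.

486-fold

Step 1: unknown factor x
Step 2: 1.65 mL + 5.4 mL = 7.05 mL total → factor 7.05/1.65 = 4.2727
Step 3: 4.2 mL brought to 11 mL → factor 11/4.2 = 2.619
Step 4: 75 μL + 862.5 μL = 937.5 μL total → factor 937.5/75 = 12.5
Step 5: 120 μL + 240 μL = 360 μL total → factor 360/120 = 3
Product of known-step factors = 419.64
Overall factor = 2.00 mM / (9.81 nM) = 2.0387 × 10^5
x = 2.0387 × 10^5 / 419.64 = 486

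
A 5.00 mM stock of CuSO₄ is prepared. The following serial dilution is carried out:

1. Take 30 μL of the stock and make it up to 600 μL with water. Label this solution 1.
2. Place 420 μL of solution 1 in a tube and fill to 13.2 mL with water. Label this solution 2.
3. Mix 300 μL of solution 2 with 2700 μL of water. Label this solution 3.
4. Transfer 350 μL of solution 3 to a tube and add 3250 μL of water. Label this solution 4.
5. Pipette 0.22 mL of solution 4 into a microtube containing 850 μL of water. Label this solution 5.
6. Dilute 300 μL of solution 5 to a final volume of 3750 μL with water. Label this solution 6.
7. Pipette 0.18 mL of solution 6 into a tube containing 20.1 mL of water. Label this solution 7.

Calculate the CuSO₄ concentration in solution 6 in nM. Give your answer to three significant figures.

1.27 nM

Step 1: 30 μL brought to 600 μL → factor 600/30 = 20
Step 2: 420 μL brought to 13.2 mL → factor 13200/420 = 31.429
Step 3: 300 μL + 2700 μL = 3000 μL total → factor 3000/300 = 10
Step 4: 350 μL + 3250 μL = 3600 μL total → factor 3600/350 = 10.286
Step 5: 0.22 mL + 850 μL = 1.07 mL total → factor 1.07/0.22 = 4.8636
Step 6: 300 μL brought to 3750 μL → factor 3750/300 = 12.5
Dilution factor through solution 6 = 20 × 31.429 × 10 × 10.286 × 4.8636 × 12.5 = 3.9306 × 10^6
[solution 6] = 5.00 mM / 3.9306 × 10^6 = 1.272 × 10^-6 mM = 1.27 nM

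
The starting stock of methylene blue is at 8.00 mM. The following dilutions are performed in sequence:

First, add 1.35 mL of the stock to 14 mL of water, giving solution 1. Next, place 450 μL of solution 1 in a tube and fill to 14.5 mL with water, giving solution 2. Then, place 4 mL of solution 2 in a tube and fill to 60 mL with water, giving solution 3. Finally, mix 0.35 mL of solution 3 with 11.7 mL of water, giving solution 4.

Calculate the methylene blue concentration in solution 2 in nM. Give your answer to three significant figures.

2.18 × 10^4 nM

Step 1: 1.35 mL + 14 mL = 15.35 mL total → factor 15.35/1.35 = 11.37
Step 2: 450 μL brought to 14.5 mL → factor 14500/450 = 32.222
Dilution factor through solution 2 = 11.37 × 32.222 = 366.38
[solution 2] = 8.00 mM / 366.38 = 0.02184 mM = 2.18 × 10^4 nM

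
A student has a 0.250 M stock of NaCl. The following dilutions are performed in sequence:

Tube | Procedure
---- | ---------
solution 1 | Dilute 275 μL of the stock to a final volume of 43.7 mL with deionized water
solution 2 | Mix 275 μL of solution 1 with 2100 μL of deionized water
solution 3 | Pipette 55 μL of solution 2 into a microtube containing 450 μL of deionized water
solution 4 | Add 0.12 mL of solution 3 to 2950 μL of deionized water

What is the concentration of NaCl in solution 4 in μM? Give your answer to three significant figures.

0.775 μM

Step 1: 275 μL brought to 43.7 mL → factor 43700/275 = 158.91
Step 2: 275 μL + 2100 μL = 2375 μL total → factor 2375/275 = 8.6364
Step 3: 55 μL + 450 μL = 505 μL total → factor 505/55 = 9.1818
Step 4: 0.12 mL + 2950 μL = 3.07 mL total → factor 3.07/0.12 = 25.583
Overall dilution factor = 158.91 × 8.6364 × 9.1818 × 25.583 = 3.2238 × 10^5
Final = 0.250 M / 3.2238 × 10^5 = 7.755 × 10^-7 M = 0.775 μM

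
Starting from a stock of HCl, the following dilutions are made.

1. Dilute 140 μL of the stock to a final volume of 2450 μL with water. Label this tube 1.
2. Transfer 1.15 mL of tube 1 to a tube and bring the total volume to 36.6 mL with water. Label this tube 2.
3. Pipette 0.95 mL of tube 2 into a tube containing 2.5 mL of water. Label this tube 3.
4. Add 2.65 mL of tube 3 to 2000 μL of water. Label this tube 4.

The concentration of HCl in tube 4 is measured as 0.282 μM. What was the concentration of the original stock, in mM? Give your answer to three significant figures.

Step 1: 140 μL brought to 2450 μL → factor 2450/140 = 17.5
Step 2: 1.15 mL brought to 36.6 mL → factor 36.6/1.15 = 31.826
Step 3: 0.95 mL + 2.5 mL = 3.45 mL total → factor 3.45/0.95 = 3.6316
Step 4: 2.65 mL + 2000 μL = 4.65 mL total → factor 4.65/2.65 = 1.7547
Overall dilution factor = 17.5 × 31.826 × 3.6316 × 1.7547 = 3549.1
Stock = 0.282 μM × 3549.1 = 1001 μM = 1.00 mM

1.00 mM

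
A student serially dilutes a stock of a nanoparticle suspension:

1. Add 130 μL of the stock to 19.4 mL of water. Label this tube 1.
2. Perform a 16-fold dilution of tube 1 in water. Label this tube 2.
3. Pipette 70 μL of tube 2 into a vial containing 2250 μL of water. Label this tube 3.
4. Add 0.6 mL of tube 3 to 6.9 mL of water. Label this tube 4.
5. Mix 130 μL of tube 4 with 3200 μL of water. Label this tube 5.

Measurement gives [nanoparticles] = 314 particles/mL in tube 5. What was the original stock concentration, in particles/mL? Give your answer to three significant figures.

8.01 × 10^9 particles/mL

Step 1: 130 μL + 19.4 mL = 19530 μL total → factor 19530/130 = 150.23
Step 2: 16-fold → factor 16
Step 3: 70 μL + 2250 μL = 2320 μL total → factor 2320/70 = 33.143
Step 4: 0.6 mL + 6.9 mL = 7.5 mL total → factor 7.5/0.6 = 12.5
Step 5: 130 μL + 3200 μL = 3330 μL total → factor 3330/130 = 25.615
Overall dilution factor = 150.23 × 16 × 33.143 × 12.5 × 25.615 = 2.5508 × 10^7
Stock = 314 particles/mL × 2.5508 × 10^7 = 8.01 × 10^9 particles/mL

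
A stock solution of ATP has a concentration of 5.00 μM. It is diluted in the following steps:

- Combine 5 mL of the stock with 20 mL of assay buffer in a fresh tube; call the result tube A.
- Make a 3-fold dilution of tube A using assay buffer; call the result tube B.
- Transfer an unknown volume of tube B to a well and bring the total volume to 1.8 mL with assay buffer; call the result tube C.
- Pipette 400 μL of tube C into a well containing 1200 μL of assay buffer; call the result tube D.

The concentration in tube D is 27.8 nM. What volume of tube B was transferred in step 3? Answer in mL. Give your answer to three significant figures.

0.600 mL

Step 1: 5 mL + 20 mL = 25 mL total → factor 25/5 = 5
Step 2: 3-fold → factor 3
Step 3: v brought to 1.8 mL → factor = 1.8 mL/v
Step 4: 400 μL + 1200 μL = 1600 μL total → factor 1600/400 = 4
Product of known-step factors = 60
Overall factor = 5.00 μM / (27.8 nM) = 179.86
Step-3 factor = 179.86 / 60 = 2.9976
v = 1.8 mL / 2.9976 = 0.600 mL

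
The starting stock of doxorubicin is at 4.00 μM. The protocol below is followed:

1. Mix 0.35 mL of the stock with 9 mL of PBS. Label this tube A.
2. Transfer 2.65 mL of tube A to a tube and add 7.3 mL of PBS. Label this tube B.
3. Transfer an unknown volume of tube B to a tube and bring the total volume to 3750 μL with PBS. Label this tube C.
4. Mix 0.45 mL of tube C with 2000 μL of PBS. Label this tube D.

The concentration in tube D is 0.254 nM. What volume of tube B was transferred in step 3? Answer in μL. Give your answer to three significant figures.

Step 1: 0.35 mL + 9 mL = 9.35 mL total → factor 9.35/0.35 = 26.714
Step 2: 2.65 mL + 7.3 mL = 9.95 mL total → factor 9.95/2.65 = 3.7547
Step 3: v brought to 3750 μL → factor = 3750 μL/v
Step 4: 0.45 mL + 2000 μL = 2.45 mL total → factor 2.45/0.45 = 5.4444
Product of known-step factors = 546.1
Overall factor = 4.00 μM / (0.254 nM) = 15748
Step-3 factor = 15748 / 546.1 = 28.837
v = 3750 μL / 28.837 = 130 μL

130 μL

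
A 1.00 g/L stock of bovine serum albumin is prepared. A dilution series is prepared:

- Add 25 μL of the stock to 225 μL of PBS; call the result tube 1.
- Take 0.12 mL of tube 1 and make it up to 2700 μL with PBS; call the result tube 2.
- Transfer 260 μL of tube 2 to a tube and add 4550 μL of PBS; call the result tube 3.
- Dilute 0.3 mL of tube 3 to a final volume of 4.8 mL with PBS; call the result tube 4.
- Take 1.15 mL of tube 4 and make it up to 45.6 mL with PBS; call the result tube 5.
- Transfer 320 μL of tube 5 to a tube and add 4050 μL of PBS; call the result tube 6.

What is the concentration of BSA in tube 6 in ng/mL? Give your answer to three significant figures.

Step 1: 25 μL + 225 μL = 250 μL total → factor 250/25 = 10
Step 2: 0.12 mL brought to 2700 μL → factor 2.7/0.12 = 22.5
Step 3: 260 μL + 4550 μL = 4810 μL total → factor 4810/260 = 18.5
Step 4: 0.3 mL brought to 4.8 mL → factor 4.8/0.3 = 16
Step 5: 1.15 mL brought to 45.6 mL → factor 45.6/1.15 = 39.652
Step 6: 320 μL + 4050 μL = 4370 μL total → factor 4370/320 = 13.656
Dilution factor through tube 6 = 10 × 22.5 × 18.5 × 16 × 39.652 × 13.656 = 3.6064 × 10^7
[tube 6] = 1.00 g/L / 3.6064 × 10^7 = 2.773 × 10^-8 g/L = 0.0277 ng/mL

0.0277 ng/mL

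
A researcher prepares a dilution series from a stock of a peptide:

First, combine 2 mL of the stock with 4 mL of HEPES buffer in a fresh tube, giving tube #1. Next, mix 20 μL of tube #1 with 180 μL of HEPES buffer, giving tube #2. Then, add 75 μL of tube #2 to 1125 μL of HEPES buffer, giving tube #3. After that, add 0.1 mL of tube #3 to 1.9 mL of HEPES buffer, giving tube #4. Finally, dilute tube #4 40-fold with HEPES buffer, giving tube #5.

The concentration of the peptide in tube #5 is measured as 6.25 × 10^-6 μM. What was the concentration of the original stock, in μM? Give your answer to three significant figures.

2.40 μM

Step 1: 2 mL + 4 mL = 6 mL total → factor 6/2 = 3
Step 2: 20 μL + 180 μL = 200 μL total → factor 200/20 = 10
Step 3: 75 μL + 1125 μL = 1200 μL total → factor 1200/75 = 16
Step 4: 0.1 mL + 1.9 mL = 2 mL total → factor 2/0.1 = 20
Step 5: 40-fold → factor 40
Overall dilution factor = 3 × 10 × 16 × 20 × 40 = 3.84 × 10^5
Stock = 6.25 × 10^-6 μM × 3.84 × 10^5 = 2.40 μM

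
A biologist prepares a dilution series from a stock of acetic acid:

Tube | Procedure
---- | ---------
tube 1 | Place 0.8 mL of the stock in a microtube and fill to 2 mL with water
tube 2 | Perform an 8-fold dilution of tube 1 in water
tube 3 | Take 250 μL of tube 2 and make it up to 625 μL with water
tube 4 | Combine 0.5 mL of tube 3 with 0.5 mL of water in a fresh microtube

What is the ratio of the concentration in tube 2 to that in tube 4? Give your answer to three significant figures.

5.00

Step 1: 0.8 mL brought to 2 mL → factor 2/0.8 = 2.5
Step 2: 8-fold → factor 8
Step 3: 250 μL brought to 625 μL → factor 625/250 = 2.5
Step 4: 0.5 mL + 0.5 mL = 1 mL total → factor 1/0.5 = 2
Dilution factor to tube 2 = 20; to tube 4 = 100
[tube 2]/[tube 4] = (factor to tube 4)/(factor to tube 2) = 100/20 = 5.00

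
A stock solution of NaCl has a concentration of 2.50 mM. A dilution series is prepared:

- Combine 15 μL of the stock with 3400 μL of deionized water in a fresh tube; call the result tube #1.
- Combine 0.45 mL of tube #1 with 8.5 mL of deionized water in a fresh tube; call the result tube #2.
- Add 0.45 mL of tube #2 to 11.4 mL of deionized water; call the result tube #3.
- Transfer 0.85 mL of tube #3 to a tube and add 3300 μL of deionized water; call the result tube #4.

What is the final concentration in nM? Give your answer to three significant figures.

Step 1: 15 μL + 3400 μL = 3415 μL total → factor 3415/15 = 227.67
Step 2: 0.45 mL + 8.5 mL = 8.95 mL total → factor 8.95/0.45 = 19.889
Step 3: 0.45 mL + 11.4 mL = 11.85 mL total → factor 11.85/0.45 = 26.333
Step 4: 0.85 mL + 3300 μL = 4.15 mL total → factor 4.15/0.85 = 4.8824
Overall dilution factor = 227.67 × 19.889 × 26.333 × 4.8824 = 5.8216 × 10^5
Final = 2.50 mM / 5.8216 × 10^5 = 4.294 × 10^-6 mM = 4.29 nM

4.29 nM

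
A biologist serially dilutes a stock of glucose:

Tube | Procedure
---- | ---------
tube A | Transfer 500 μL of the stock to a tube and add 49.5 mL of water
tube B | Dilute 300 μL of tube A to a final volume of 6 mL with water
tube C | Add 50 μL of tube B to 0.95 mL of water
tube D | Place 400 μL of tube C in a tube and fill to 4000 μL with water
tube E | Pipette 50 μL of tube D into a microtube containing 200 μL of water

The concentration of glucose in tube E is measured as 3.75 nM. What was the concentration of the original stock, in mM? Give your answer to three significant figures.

Step 1: 500 μL + 49.5 mL = 50000 μL total → factor 50000/500 = 100
Step 2: 300 μL brought to 6 mL → factor 6000/300 = 20
Step 3: 50 μL + 0.95 mL = 1000 μL total → factor 1000/50 = 20
Step 4: 400 μL brought to 4000 μL → factor 4000/400 = 10
Step 5: 50 μL + 200 μL = 250 μL total → factor 250/50 = 5
Overall dilution factor = 100 × 20 × 20 × 10 × 5 = 2 × 10^6
Stock = 3.75 nM × 2 × 10^6 = 7.500 × 10^6 nM = 7.50 mM

7.50 mM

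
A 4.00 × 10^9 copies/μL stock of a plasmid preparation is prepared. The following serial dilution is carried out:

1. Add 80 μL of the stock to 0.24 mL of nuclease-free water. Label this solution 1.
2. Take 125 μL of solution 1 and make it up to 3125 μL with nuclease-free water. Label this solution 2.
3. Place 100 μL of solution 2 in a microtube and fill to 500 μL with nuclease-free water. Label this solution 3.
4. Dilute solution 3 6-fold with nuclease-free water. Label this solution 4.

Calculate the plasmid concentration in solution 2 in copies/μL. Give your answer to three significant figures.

4.00 × 10^7 copies/μL

Step 1: 80 μL + 0.24 mL = 320 μL total → factor 320/80 = 4
Step 2: 125 μL brought to 3125 μL → factor 3125/125 = 25
Dilution factor through solution 2 = 4 × 25 = 100
[solution 2] = 4.00 × 10^9 copies/μL / 100 = 4.00 × 10^7 copies/μL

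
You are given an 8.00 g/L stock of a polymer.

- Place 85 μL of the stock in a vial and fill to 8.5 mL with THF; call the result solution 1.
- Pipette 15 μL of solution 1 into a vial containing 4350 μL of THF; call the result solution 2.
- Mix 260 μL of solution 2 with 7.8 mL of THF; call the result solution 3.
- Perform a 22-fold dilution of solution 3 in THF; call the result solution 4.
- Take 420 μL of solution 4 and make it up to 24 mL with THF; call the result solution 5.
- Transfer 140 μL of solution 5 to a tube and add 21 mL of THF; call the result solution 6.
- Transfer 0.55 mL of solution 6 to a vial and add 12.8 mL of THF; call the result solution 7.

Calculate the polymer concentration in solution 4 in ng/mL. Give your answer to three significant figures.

Step 1: 85 μL brought to 8.5 mL → factor 8500/85 = 100
Step 2: 15 μL + 4350 μL = 4365 μL total → factor 4365/15 = 291
Step 3: 260 μL + 7.8 mL = 8060 μL total → factor 8060/260 = 31
Step 4: 22-fold → factor 22
Dilution factor through solution 4 = 100 × 291 × 31 × 22 = 1.9846 × 10^7
[solution 4] = 8.00 g/L / 1.9846 × 10^7 = 4.031 × 10^-7 g/L = 0.403 ng/mL

0.403 ng/mL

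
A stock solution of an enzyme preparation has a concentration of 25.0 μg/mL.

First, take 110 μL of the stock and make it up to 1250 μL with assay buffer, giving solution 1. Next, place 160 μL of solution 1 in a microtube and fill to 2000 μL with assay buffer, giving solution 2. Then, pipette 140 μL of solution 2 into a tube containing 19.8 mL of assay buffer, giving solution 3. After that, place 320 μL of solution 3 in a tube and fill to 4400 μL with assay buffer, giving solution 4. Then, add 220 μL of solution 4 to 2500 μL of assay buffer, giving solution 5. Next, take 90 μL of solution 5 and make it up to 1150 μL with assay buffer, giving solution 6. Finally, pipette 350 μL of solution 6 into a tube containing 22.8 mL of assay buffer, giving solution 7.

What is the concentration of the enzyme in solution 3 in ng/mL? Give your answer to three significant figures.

1.24 ng/mL

Step 1: 110 μL brought to 1250 μL → factor 1250/110 = 11.364
Step 2: 160 μL brought to 2000 μL → factor 2000/160 = 12.5
Step 3: 140 μL + 19.8 mL = 19940 μL total → factor 19940/140 = 142.43
Dilution factor through solution 3 = 11.364 × 12.5 × 142.43 = 20231
[solution 3] = 25.0 μg/mL / 20231 = 0.001236 μg/mL = 1.24 ng/mL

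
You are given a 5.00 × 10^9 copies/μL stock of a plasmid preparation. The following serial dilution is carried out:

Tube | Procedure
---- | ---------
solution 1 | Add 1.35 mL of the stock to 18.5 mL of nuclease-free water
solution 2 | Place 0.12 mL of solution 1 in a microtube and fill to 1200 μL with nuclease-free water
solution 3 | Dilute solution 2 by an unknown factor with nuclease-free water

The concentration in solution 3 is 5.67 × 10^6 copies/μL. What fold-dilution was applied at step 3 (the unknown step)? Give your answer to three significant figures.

6.00-fold

Step 1: 1.35 mL + 18.5 mL = 19.85 mL total → factor 19.85/1.35 = 14.704
Step 2: 0.12 mL brought to 1200 μL → factor 1.2/0.12 = 10
Step 3: unknown factor x
Product of known-step factors = 147.04
Overall factor = 5.00 × 10^9 copies/μL / (5.67 × 10^6 copies/μL) = 881.83
x = 881.83 / 147.04 = 6.00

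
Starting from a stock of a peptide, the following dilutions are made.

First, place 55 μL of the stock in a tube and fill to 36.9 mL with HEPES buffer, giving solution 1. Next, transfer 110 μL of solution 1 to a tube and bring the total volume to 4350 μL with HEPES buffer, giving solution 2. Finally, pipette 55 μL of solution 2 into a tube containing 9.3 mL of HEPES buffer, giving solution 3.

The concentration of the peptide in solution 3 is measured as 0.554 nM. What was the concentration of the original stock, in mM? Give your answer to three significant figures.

Step 1: 55 μL brought to 36.9 mL → factor 36900/55 = 670.91
Step 2: 110 μL brought to 4350 μL → factor 4350/110 = 39.545
Step 3: 55 μL + 9.3 mL = 9355 μL total → factor 9355/55 = 170.09
Overall dilution factor = 670.91 × 39.545 × 170.09 = 4.5128 × 10^6
Stock = 0.554 nM × 4.5128 × 10^6 = 2.500 × 10^6 nM = 2.50 mM

2.50 mM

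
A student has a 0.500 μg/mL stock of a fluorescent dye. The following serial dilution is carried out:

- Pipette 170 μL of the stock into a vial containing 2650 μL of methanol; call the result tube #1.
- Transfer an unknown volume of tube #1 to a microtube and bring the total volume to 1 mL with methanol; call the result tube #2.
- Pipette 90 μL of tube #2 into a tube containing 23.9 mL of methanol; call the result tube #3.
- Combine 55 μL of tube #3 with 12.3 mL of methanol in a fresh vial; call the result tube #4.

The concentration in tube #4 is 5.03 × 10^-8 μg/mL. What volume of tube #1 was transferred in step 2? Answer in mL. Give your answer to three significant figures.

Step 1: 170 μL + 2650 μL = 2820 μL total → factor 2820/170 = 16.588
Step 2: v brought to 1 mL → factor = 1 mL/v
Step 3: 90 μL + 23.9 mL = 23990 μL total → factor 23990/90 = 266.56
Step 4: 55 μL + 12.3 mL = 12355 μL total → factor 12355/55 = 224.64
Product of known-step factors = 9.9327 × 10^5
Overall factor = 0.500 μg/mL / (5.03 × 10^-8 μg/mL) = 9.9404 × 10^6
Step-2 factor = 9.9404 × 10^6 / 9.9327 × 10^5 = 10.008
v = 1 mL / 10.008 = 0.0999 mL

0.0999 mL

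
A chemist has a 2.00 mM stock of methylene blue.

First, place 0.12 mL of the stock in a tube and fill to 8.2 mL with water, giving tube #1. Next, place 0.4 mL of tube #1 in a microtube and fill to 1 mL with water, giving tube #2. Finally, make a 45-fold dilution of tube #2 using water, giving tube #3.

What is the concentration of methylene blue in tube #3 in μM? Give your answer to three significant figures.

Step 1: 0.12 mL brought to 8.2 mL → factor 8.2/0.12 = 68.333
Step 2: 0.4 mL brought to 1 mL → factor 1/0.4 = 2.5
Step 3: 45-fold → factor 45
Overall dilution factor = 68.333 × 2.5 × 45 = 7687.5
Final = 2.00 mM / 7687.5 = 0.0002602 mM = 0.260 μM

0.260 μM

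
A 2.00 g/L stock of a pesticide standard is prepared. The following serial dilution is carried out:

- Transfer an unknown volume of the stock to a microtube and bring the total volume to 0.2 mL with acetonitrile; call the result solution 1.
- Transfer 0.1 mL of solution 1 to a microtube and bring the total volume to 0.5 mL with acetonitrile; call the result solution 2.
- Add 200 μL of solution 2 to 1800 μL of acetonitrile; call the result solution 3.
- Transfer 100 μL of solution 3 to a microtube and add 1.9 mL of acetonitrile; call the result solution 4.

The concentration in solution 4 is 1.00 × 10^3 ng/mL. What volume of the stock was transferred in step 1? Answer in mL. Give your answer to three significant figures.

0.100 mL

Step 1: v brought to 0.2 mL → factor = 0.2 mL/v
Step 2: 0.1 mL brought to 0.5 mL → factor 0.5/0.1 = 5
Step 3: 200 μL + 1800 μL = 2000 μL total → factor 2000/200 = 10
Step 4: 100 μL + 1.9 mL = 2000 μL total → factor 2000/100 = 20
Product of known-step factors = 1000
Overall factor = 2.00 g/L / (1.00 × 10^3 ng/mL) = 2000
Step-1 factor = 2000 / 1000 = 2
v = 0.2 mL / 2 = 0.100 mL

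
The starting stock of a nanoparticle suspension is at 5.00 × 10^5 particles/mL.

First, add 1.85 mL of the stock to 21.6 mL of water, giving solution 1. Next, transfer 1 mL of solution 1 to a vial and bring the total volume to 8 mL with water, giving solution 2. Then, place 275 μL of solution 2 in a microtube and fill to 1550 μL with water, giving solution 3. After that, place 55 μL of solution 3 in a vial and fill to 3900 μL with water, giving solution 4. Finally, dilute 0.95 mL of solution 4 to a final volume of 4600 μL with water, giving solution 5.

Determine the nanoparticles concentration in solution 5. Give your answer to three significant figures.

Step 1: 1.85 mL + 21.6 mL = 23.45 mL total → factor 23.45/1.85 = 12.676
Step 2: 1 mL brought to 8 mL → factor 8/1 = 8
Step 3: 275 μL brought to 1550 μL → factor 1550/275 = 5.6364
Step 4: 55 μL brought to 3900 μL → factor 3900/55 = 70.909
Step 5: 0.95 mL brought to 4600 μL → factor 4.6/0.95 = 4.8421
Overall dilution factor = 12.676 × 8 × 5.6364 × 70.909 × 4.8421 = 1.9624 × 10^5
Final = 5.00 × 10^5 particles/mL / 1.9624 × 10^5 = 2.55 particles/mL

2.55 particles/mL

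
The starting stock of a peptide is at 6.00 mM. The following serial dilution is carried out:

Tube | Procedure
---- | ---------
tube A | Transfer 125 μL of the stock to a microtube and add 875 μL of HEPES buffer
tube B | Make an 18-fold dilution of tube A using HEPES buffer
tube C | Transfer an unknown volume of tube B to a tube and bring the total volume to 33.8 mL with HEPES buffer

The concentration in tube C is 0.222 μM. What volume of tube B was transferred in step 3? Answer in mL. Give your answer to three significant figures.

Step 1: 125 μL + 875 μL = 1000 μL total → factor 1000/125 = 8
Step 2: 18-fold → factor 18
Step 3: v brought to 33.8 mL → factor = 33.8 mL/v
Product of known-step factors = 144
Overall factor = 6.00 mM / (0.222 μM) = 27027
Step-3 factor = 27027 / 144 = 187.69
v = 33.8 mL / 187.69 = 0.180 mL

0.180 mL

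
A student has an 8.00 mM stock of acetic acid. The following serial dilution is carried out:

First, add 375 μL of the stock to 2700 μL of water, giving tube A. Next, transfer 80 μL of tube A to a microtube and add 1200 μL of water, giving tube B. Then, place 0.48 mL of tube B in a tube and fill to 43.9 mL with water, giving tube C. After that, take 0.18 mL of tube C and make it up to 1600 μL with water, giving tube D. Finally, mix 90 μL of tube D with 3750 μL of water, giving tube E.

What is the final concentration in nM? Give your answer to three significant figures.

1.76 nM

Step 1: 375 μL + 2700 μL = 3075 μL total → factor 3075/375 = 8.2
Step 2: 80 μL + 1200 μL = 1280 μL total → factor 1280/80 = 16
Step 3: 0.48 mL brought to 43.9 mL → factor 43.9/0.48 = 91.458
Step 4: 0.18 mL brought to 1600 μL → factor 1.6/0.18 = 8.8889
Step 5: 90 μL + 3750 μL = 3840 μL total → factor 3840/90 = 42.667
Overall dilution factor = 8.2 × 16 × 91.458 × 8.8889 × 42.667 = 4.5509 × 10^6
Final = 8.00 mM / 4.5509 × 10^6 = 1.758 × 10^-6 mM = 1.76 nM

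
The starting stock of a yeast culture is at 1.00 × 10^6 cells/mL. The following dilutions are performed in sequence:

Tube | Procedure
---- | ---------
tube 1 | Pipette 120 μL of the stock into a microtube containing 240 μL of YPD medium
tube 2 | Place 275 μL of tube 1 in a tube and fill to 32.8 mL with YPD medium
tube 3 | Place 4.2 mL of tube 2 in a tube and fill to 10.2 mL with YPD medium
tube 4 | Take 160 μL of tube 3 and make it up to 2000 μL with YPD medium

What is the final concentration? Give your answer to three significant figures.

92.1 cells/mL

Step 1: 120 μL + 240 μL = 360 μL total → factor 360/120 = 3
Step 2: 275 μL brought to 32.8 mL → factor 32800/275 = 119.27
Step 3: 4.2 mL brought to 10.2 mL → factor 10.2/4.2 = 2.4286
Step 4: 160 μL brought to 2000 μL → factor 2000/160 = 12.5
Overall dilution factor = 3 × 119.27 × 2.4286 × 12.5 = 10862
Final = 1.00 × 10^6 cells/mL / 10862 = 92.1 cells/mL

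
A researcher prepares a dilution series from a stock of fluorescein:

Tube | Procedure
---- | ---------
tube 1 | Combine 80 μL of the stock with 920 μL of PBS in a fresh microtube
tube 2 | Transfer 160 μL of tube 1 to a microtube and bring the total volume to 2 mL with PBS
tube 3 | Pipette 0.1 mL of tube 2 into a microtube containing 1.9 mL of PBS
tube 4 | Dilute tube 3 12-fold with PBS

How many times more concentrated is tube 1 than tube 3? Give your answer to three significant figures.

Step 1: 80 μL + 920 μL = 1000 μL total → factor 1000/80 = 12.5
Step 2: 160 μL brought to 2 mL → factor 2000/160 = 12.5
Step 3: 0.1 mL + 1.9 mL = 2 mL total → factor 2/0.1 = 20
Dilution factor to tube 1 = 12.5; to tube 3 = 3125
[tube 1]/[tube 3] = (factor to tube 3)/(factor to tube 1) = 3125/12.5 = 250

250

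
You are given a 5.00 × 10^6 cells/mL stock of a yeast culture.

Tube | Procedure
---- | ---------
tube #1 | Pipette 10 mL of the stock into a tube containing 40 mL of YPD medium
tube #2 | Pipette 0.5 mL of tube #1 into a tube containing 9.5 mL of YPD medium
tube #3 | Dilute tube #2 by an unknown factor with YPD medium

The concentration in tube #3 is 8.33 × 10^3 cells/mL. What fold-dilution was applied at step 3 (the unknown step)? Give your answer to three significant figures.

Step 1: 10 mL + 40 mL = 50 mL total → factor 50/10 = 5
Step 2: 0.5 mL + 9.5 mL = 10 mL total → factor 10/0.5 = 20
Step 3: unknown factor x
Product of known-step factors = 100
Overall factor = 5.00 × 10^6 cells/mL / (8.33 × 10^3 cells/mL) = 600.24
x = 600.24 / 100 = 6.00

6.00-fold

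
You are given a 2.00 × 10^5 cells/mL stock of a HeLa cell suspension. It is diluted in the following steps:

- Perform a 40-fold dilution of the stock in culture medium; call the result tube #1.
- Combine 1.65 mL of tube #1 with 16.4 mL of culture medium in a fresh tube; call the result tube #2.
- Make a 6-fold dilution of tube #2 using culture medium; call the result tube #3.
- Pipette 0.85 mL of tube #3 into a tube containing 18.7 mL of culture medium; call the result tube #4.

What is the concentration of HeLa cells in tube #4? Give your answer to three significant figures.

Step 1: 40-fold → factor 40
Step 2: 1.65 mL + 16.4 mL = 18.05 mL total → factor 18.05/1.65 = 10.939
Step 3: 6-fold → factor 6
Step 4: 0.85 mL + 18.7 mL = 19.55 mL total → factor 19.55/0.85 = 23
Overall dilution factor = 40 × 10.939 × 6 × 23 = 60385
Final = 2.00 × 10^5 cells/mL / 60385 = 3.31 cells/mL

3.31 cells/mL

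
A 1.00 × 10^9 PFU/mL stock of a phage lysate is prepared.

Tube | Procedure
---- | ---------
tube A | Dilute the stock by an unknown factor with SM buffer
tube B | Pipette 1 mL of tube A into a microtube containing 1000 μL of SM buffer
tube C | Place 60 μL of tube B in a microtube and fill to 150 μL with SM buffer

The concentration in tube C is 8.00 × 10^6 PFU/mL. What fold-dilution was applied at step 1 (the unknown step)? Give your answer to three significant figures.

25.0-fold

Step 1: unknown factor x
Step 2: 1 mL + 1000 μL = 2 mL total → factor 2/1 = 2
Step 3: 60 μL brought to 150 μL → factor 150/60 = 2.5
Product of known-step factors = 5
Overall factor = 1.00 × 10^9 PFU/mL / (8.00 × 10^6 PFU/mL) = 125
x = 125 / 5 = 25.0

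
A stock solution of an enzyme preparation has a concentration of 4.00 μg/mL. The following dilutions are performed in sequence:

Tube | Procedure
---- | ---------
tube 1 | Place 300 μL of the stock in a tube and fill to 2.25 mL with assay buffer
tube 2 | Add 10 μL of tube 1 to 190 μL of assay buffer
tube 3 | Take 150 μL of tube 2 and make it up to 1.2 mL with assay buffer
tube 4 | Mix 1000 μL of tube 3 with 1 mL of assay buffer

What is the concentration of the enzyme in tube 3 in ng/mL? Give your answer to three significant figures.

Step 1: 300 μL brought to 2.25 mL → factor 2250/300 = 7.5
Step 2: 10 μL + 190 μL = 200 μL total → factor 200/10 = 20
Step 3: 150 μL brought to 1.2 mL → factor 1200/150 = 8
Dilution factor through tube 3 = 7.5 × 20 × 8 = 1200
[tube 3] = 4.00 μg/mL / 1200 = 0.003333 μg/mL = 3.33 ng/mL

3.33 ng/mL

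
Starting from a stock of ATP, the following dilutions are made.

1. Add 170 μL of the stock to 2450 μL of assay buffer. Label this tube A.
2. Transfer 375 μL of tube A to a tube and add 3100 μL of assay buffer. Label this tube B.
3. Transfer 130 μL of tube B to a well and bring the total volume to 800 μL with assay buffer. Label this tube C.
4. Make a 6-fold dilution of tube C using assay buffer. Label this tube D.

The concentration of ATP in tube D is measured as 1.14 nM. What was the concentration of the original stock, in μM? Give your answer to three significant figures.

Step 1: 170 μL + 2450 μL = 2620 μL total → factor 2620/170 = 15.412
Step 2: 375 μL + 3100 μL = 3475 μL total → factor 3475/375 = 9.2667
Step 3: 130 μL brought to 800 μL → factor 800/130 = 6.1538
Step 4: 6-fold → factor 6
Overall dilution factor = 15.412 × 9.2667 × 6.1538 × 6 = 5273.2
Stock = 1.14 nM × 5273.2 = 6011 nM = 6.01 μM

6.01 μM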